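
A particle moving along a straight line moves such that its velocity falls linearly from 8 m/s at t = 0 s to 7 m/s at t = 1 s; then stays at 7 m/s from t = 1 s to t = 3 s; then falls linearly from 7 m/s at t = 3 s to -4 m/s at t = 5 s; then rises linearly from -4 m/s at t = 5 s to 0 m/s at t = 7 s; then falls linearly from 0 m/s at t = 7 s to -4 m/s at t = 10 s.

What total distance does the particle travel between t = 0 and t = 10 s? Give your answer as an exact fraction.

Total distance travelled is ∫|v| dt — sum the magnitudes of each area piece.
0–1 s: |½(8 + 7)(1)| = 7.5 m
1–3 s: |7| × 2 = 14 m
3–5 s: v = 0 at t = 47/11 s; triangle areas 49/11 + 16/11 = 65/11 m
5–7 s: |½(-4 + 0)(2)| = 4 m
7–10 s: |½(0 + -4)(3)| = 6 m
Total distance = 823/22 m

823/22 m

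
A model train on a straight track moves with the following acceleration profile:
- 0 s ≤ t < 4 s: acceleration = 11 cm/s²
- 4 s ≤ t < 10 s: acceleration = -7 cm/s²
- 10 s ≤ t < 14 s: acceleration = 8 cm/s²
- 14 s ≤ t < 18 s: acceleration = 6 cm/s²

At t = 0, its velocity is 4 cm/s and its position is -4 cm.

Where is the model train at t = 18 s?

On each constant-a segment, Δv = aΔt and Δx = v₀Δt + ½aΔt²; chain segment to segment.
0–4 s: v starts 4 cm/s; Δx = 4·4 + ½·11·4² = 104 cm; v ends 48 cm/s.
4–10 s: v starts 48 cm/s; Δx = 48·6 + ½·-7·6² = 162 cm; v ends 6 cm/s.
10–14 s: v starts 6 cm/s; Δx = 6·4 + ½·8·4² = 88 cm; v ends 38 cm/s.
14–18 s: v starts 38 cm/s; Δx = 38·4 + ½·6·4² = 200 cm; v ends 62 cm/s.
x(18) = -4 + Σ Δx = 550 cm.

550 cm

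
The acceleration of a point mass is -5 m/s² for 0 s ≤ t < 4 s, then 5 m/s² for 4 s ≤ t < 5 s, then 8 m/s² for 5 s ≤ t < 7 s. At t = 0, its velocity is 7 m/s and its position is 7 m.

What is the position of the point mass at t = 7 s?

On each constant-a segment, Δv = aΔt and Δx = v₀Δt + ½aΔt²; chain segment to segment.
0–4 s: v starts 7 m/s; Δx = 7·4 + ½·-5·4² = -12 m; v ends -13 m/s.
4–5 s: v starts -13 m/s; Δx = -13·1 + ½·5·1² = -10.5 m; v ends -8 m/s.
5–7 s: v starts -8 m/s; Δx = -8·2 + ½·8·2² = 0 m; v ends 8 m/s.
x(7) = 7 + Σ Δx = -15.5 m.

-15.5 m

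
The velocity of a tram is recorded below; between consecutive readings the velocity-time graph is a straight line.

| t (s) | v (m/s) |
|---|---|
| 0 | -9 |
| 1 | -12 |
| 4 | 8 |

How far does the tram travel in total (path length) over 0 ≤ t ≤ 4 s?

Distance (not displacement) is the total path length: add the absolute areas under v-t.
0–1 s: |½(-9 + -12)(1)| = 10.5 m
1–4 s: v = 0 at t = 2.8 s; triangle areas 10.8 + 4.8 = 15.6 m
Total distance = 26.1 m

26.1 m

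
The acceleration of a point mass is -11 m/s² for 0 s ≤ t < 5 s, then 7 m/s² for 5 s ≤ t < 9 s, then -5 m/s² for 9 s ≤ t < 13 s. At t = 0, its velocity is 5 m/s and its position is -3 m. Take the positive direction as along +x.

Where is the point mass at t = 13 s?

On each constant-a segment, Δv = aΔt and Δx = v₀Δt + ½aΔt²; chain segment to segment.
0–5 s: v starts 5 m/s; Δx = 5·5 + ½·-11·5² = -112.5 m; v ends -50 m/s.
5–9 s: v starts -50 m/s; Δx = -50·4 + ½·7·4² = -144 m; v ends -22 m/s.
9–13 s: v starts -22 m/s; Δx = -22·4 + ½·-5·4² = -128 m; v ends -42 m/s.
x(13) = -3 + Σ Δx = -387.5 m.

-387.5 m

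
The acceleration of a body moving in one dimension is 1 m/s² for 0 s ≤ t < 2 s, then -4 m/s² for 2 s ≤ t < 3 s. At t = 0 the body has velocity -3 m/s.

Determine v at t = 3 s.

Δv equals the area under the a-t graph; then v = v₀ + Δv.
0–2 s: 1 × 2 = 2 m/s
2–3 s: -4 × 1 = -4 m/s
Δv = -2 m/s, so v(3) = -3 + (-2) = -5 m/s.

-5 m/s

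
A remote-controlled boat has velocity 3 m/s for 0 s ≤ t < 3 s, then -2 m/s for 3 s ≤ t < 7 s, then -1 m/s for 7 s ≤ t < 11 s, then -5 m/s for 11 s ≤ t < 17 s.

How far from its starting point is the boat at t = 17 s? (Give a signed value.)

-33 m

Displacement is the signed area under the v-t curve.
0–3 s: 3 × 3 = 9 m
3–7 s: -2 × 4 = -8 m
7–11 s: -1 × 4 = -4 m
11–17 s: -5 × 6 = -30 m
Net displacement = -33 m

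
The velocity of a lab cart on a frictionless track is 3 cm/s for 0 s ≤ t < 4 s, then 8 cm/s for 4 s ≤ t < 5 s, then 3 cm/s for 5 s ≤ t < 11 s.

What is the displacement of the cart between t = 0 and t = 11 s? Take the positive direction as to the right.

Displacement is the signed area under the v-t curve.
0–4 s: 3 × 4 = 12 cm
4–5 s: 8 × 1 = 8 cm
5–11 s: 3 × 6 = 18 cm
Net displacement = 38 cm

38 cm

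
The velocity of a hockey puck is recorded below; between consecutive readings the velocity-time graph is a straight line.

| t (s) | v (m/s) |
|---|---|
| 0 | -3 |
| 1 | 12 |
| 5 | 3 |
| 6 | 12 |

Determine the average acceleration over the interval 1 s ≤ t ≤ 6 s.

0 m/s²

Average acceleration = Δv/Δt = (12 − 12)/(6 − 1) = 0 m/s².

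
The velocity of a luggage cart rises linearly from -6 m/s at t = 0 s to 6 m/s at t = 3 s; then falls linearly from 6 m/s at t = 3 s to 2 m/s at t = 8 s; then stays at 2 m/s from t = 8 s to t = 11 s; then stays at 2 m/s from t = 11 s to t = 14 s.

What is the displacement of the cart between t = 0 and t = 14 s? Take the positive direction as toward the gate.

Displacement is the signed area under the v-t curve.
0–3 s: ½(-6 + 6)(3) = 0 m
3–8 s: ½(6 + 2)(5) = 20 m
8–11 s: 2 × 3 = 6 m
11–14 s: 2 × 3 = 6 m
Net displacement = 32 m

32 m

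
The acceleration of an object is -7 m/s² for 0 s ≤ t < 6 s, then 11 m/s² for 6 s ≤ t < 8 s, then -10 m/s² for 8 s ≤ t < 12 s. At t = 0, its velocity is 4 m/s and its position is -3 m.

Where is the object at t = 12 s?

On each constant-a segment, Δv = aΔt and Δx = v₀Δt + ½aΔt²; chain segment to segment.
0–6 s: v starts 4 m/s; Δx = 4·6 + ½·-7·6² = -102 m; v ends -38 m/s.
6–8 s: v starts -38 m/s; Δx = -38·2 + ½·11·2² = -54 m; v ends -16 m/s.
8–12 s: v starts -16 m/s; Δx = -16·4 + ½·-10·4² = -144 m; v ends -56 m/s.
x(12) = -3 + Σ Δx = -303 m.

-303 m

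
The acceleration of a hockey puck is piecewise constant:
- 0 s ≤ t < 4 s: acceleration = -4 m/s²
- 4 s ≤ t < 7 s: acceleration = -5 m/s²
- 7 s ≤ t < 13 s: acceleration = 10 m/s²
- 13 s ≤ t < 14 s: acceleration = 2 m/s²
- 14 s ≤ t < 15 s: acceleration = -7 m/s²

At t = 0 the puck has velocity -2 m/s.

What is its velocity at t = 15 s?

Δv equals the area under the a-t graph; then v = v₀ + Δv.
0–4 s: -4 × 4 = -16 m/s
4–7 s: -5 × 3 = -15 m/s
7–13 s: 10 × 6 = 60 m/s
13–14 s: 2 × 1 = 2 m/s
14–15 s: -7 × 1 = -7 m/s
Δv = 24 m/s, so v(15) = -2 + (24) = 22 m/s.

22 m/s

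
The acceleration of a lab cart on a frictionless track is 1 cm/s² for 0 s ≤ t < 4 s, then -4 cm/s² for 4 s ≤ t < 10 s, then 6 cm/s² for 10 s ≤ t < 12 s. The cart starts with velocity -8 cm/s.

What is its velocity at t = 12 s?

Δv equals the area under the a-t graph; then v = v₀ + Δv.
0–4 s: 1 × 4 = 4 cm/s
4–10 s: -4 × 6 = -24 cm/s
10–12 s: 6 × 2 = 12 cm/s
Δv = -8 cm/s, so v(12) = -8 + (-8) = -16 cm/s.

-16 cm/s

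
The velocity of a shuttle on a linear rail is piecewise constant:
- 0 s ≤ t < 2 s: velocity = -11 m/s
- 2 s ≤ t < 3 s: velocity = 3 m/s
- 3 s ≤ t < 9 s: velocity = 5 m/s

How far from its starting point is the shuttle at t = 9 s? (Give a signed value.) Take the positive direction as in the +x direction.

11 m

Net displacement equals the area under the velocity-time graph (areas below the axis count negative).
0–2 s: -11 × 2 = -22 m
2–3 s: 3 × 1 = 3 m
3–9 s: 5 × 6 = 30 m
Net displacement = 11 m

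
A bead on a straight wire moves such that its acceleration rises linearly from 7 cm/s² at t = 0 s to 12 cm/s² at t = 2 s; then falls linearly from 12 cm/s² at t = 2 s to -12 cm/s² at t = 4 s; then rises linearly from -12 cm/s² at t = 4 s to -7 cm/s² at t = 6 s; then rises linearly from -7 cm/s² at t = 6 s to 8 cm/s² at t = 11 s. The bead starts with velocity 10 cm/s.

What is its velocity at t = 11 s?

Δv equals the area under the a-t graph; then v = v₀ + Δv.
0–2 s: ½(7 + 12)(2) = 19 cm/s
2–4 s: ½(12 + -12)(2) = 0 cm/s
4–6 s: ½(-12 + -7)(2) = -19 cm/s
6–11 s: ½(-7 + 8)(5) = 2.5 cm/s
Δv = 2.5 cm/s, so v(11) = 10 + (2.5) = 12.5 cm/s.

12.5 cm/s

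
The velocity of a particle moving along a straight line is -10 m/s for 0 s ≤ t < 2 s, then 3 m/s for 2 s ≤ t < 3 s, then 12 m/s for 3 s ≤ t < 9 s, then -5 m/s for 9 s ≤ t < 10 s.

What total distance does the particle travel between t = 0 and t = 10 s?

100 m

Total distance travelled is ∫|v| dt — sum the magnitudes of each area piece.
0–2 s: |-10| × 2 = 20 m
2–3 s: |3| × 1 = 3 m
3–9 s: |12| × 6 = 72 m
9–10 s: |-5| × 1 = 5 m
Total distance = 100 m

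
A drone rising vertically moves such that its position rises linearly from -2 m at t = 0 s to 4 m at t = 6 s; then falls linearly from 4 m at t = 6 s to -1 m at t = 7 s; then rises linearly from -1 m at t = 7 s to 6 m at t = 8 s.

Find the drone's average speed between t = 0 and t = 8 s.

Average speed = (total path length)/(elapsed time); on a piecewise-linear x-t graph the path length is Σ|Δx|.
0–6 s: |Δx| = |4 − -2| = 6 m
6–7 s: |Δx| = |-1 − 4| = 5 m
7–8 s: |Δx| = |6 − -1| = 7 m
Total path = 18 m; average speed = 18/8 = 2.25 m/s.

2.25 m/s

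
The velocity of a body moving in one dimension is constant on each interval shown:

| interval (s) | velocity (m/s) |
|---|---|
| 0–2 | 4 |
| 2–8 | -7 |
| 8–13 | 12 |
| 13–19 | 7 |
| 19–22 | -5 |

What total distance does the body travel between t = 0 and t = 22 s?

167 m

Distance (not displacement) is the total path length: add the absolute areas under v-t.
0–2 s: |4| × 2 = 8 m
2–8 s: |-7| × 6 = 42 m
8–13 s: |12| × 5 = 60 m
13–19 s: |7| × 6 = 42 m
19–22 s: |-5| × 3 = 15 m
Total distance = 167 m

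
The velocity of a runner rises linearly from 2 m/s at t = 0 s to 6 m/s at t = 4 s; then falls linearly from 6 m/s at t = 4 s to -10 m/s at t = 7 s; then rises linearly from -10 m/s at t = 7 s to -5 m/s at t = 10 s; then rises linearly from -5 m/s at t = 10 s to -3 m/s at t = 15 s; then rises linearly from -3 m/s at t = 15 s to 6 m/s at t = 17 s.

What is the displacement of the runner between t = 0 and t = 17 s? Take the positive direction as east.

-29.5 m

Net displacement equals the area under the velocity-time graph (areas below the axis count negative).
0–4 s: ½(2 + 6)(4) = 16 m
4–7 s: ½(6 + -10)(3) = -6 m
7–10 s: ½(-10 + -5)(3) = -22.5 m
10–15 s: ½(-5 + -3)(5) = -20 m
15–17 s: ½(-3 + 6)(2) = 3 m
Net displacement = -29.5 m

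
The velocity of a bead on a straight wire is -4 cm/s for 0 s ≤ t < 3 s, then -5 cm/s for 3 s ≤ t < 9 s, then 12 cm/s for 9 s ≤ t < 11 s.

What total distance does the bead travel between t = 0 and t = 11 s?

66 cm

Distance (not displacement) is the total path length: add the absolute areas under v-t.
0–3 s: |-4| × 3 = 12 cm
3–9 s: |-5| × 6 = 30 cm
9–11 s: |12| × 2 = 24 cm
Total distance = 66 cm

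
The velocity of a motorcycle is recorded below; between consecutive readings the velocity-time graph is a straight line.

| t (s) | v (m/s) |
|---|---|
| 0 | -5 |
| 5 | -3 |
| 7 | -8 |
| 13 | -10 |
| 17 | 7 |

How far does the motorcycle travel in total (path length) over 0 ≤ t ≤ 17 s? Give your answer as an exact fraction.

1743/17 m

Distance (not displacement) is the total path length: add the absolute areas under v-t.
0–5 s: |½(-5 + -3)(5)| = 20 m
5–7 s: |½(-3 + -8)(2)| = 11 m
7–13 s: |½(-8 + -10)(6)| = 54 m
13–17 s: v = 0 at t = 261/17 s; triangle areas 200/17 + 98/17 = 298/17 m
Total distance = 1743/17 m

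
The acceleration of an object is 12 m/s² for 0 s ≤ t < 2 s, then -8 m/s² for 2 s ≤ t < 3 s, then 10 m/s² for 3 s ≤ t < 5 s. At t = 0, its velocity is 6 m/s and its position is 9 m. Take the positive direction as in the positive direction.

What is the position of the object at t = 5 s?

On each constant-a segment, Δv = aΔt and Δx = v₀Δt + ½aΔt²; chain segment to segment.
0–2 s: v starts 6 m/s; Δx = 6·2 + ½·12·2² = 36 m; v ends 30 m/s.
2–3 s: v starts 30 m/s; Δx = 30·1 + ½·-8·1² = 26 m; v ends 22 m/s.
3–5 s: v starts 22 m/s; Δx = 22·2 + ½·10·2² = 64 m; v ends 42 m/s.
x(5) = 9 + Σ Δx = 135 m.

135 m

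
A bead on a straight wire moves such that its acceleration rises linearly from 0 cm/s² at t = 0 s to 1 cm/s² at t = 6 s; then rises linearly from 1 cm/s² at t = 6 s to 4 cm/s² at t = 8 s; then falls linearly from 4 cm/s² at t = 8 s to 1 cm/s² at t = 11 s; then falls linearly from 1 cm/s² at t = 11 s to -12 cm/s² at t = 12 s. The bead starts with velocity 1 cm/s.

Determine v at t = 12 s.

Δv equals the area under the a-t graph; then v = v₀ + Δv.
0–6 s: ½(0 + 1)(6) = 3 cm/s
6–8 s: ½(1 + 4)(2) = 5 cm/s
8–11 s: ½(4 + 1)(3) = 7.5 cm/s
11–12 s: ½(1 + -12)(1) = -5.5 cm/s
Δv = 10 cm/s, so v(12) = 1 + (10) = 11 cm/s.

11 cm/s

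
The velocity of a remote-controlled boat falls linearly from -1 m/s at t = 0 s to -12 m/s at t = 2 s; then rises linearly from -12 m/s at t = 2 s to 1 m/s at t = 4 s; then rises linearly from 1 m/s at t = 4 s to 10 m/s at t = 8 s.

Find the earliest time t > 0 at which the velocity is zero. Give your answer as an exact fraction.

v changes sign on 2–4 s (from -12 to 1); the graph is linear there, so v = 0 at t = 2 + (12)·(4 − 2)/(1 − -12) = 50/13 s.

t = 50/13 s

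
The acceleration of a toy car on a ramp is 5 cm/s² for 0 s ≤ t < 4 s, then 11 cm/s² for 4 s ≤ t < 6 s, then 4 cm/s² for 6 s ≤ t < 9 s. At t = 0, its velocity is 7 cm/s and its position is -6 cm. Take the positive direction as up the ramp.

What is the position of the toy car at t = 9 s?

On each constant-a segment, Δv = aΔt and Δx = v₀Δt + ½aΔt²; chain segment to segment.
0–4 s: v starts 7 cm/s; Δx = 7·4 + ½·5·4² = 68 cm; v ends 27 cm/s.
4–6 s: v starts 27 cm/s; Δx = 27·2 + ½·11·2² = 76 cm; v ends 49 cm/s.
6–9 s: v starts 49 cm/s; Δx = 49·3 + ½·4·3² = 165 cm; v ends 61 cm/s.
x(9) = -6 + Σ Δx = 303 cm.

303 cm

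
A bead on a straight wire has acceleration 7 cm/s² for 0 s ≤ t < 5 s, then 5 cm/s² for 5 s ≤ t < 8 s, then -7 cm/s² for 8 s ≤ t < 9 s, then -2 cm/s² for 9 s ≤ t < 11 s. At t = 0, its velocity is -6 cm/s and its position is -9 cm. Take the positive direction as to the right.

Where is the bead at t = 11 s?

On each constant-a segment, Δv = aΔt and Δx = v₀Δt + ½aΔt²; chain segment to segment.
0–5 s: v starts -6 cm/s; Δx = -6·5 + ½·7·5² = 57.5 cm; v ends 29 cm/s.
5–8 s: v starts 29 cm/s; Δx = 29·3 + ½·5·3² = 109.5 cm; v ends 44 cm/s.
8–9 s: v starts 44 cm/s; Δx = 44·1 + ½·-7·1² = 40.5 cm; v ends 37 cm/s.
9–11 s: v starts 37 cm/s; Δx = 37·2 + ½·-2·2² = 70 cm; v ends 33 cm/s.
x(11) = -9 + Σ Δx = 268.5 cm.

268.5 cm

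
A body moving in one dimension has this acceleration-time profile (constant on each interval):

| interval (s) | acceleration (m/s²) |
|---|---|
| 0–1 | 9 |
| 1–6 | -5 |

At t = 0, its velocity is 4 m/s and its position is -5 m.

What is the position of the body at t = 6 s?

On each constant-a segment, Δv = aΔt and Δx = v₀Δt + ½aΔt²; chain segment to segment.
0–1 s: v starts 4 m/s; Δx = 4·1 + ½·9·1² = 8.5 m; v ends 13 m/s.
1–6 s: v starts 13 m/s; Δx = 13·5 + ½·-5·5² = 2.5 m; v ends -12 m/s.
x(6) = -5 + Σ Δx = 6 m.

6 m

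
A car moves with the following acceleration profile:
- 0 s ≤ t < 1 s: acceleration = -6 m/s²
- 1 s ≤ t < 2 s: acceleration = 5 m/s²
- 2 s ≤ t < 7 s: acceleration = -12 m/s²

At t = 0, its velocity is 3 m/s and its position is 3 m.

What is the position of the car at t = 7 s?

On each constant-a segment, Δv = aΔt and Δx = v₀Δt + ½aΔt²; chain segment to segment.
0–1 s: v starts 3 m/s; Δx = 3·1 + ½·-6·1² = 0 m; v ends -3 m/s.
1–2 s: v starts -3 m/s; Δx = -3·1 + ½·5·1² = -0.5 m; v ends 2 m/s.
2–7 s: v starts 2 m/s; Δx = 2·5 + ½·-12·5² = -140 m; v ends -58 m/s.
x(7) = 3 + Σ Δx = -137.5 m.

-137.5 m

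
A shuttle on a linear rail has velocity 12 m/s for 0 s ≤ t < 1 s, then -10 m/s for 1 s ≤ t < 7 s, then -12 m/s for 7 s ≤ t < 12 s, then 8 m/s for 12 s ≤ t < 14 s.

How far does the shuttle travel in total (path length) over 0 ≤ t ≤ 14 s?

148 m

Distance (not displacement) is the total path length: add the absolute areas under v-t.
0–1 s: |12| × 1 = 12 m
1–7 s: |-10| × 6 = 60 m
7–12 s: |-12| × 5 = 60 m
12–14 s: |8| × 2 = 16 m
Total distance = 148 m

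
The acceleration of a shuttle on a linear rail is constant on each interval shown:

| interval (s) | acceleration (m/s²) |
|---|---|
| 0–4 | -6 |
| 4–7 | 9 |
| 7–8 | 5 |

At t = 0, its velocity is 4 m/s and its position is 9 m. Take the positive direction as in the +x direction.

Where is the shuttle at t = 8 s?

-33 m

On each constant-a segment, Δv = aΔt and Δx = v₀Δt + ½aΔt²; chain segment to segment.
0–4 s: v starts 4 m/s; Δx = 4·4 + ½·-6·4² = -32 m; v ends -20 m/s.
4–7 s: v starts -20 m/s; Δx = -20·3 + ½·9·3² = -19.5 m; v ends 7 m/s.
7–8 s: v starts 7 m/s; Δx = 7·1 + ½·5·1² = 9.5 m; v ends 12 m/s.
x(8) = 9 + Σ Δx = -33 m.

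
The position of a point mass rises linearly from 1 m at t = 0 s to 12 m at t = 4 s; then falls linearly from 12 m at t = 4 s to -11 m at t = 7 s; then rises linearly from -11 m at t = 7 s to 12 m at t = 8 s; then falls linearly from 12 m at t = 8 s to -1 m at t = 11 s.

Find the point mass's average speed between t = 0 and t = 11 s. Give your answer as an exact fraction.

70/11 m/s

Average speed = (total path length)/(elapsed time); on a piecewise-linear x-t graph the path length is Σ|Δx|.
0–4 s: |Δx| = |12 − 1| = 11 m
4–7 s: |Δx| = |-11 − 12| = 23 m
7–8 s: |Δx| = |12 − -11| = 23 m
8–11 s: |Δx| = |-1 − 12| = 13 m
Total path = 70 m; average speed = 70/11 = 70/11 m/s.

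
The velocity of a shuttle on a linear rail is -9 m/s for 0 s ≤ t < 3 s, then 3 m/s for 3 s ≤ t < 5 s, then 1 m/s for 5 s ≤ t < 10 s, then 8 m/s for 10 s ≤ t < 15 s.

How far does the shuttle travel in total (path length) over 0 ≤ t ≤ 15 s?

78 m

Total distance travelled is ∫|v| dt — sum the magnitudes of each area piece.
0–3 s: |-9| × 3 = 27 m
3–5 s: |3| × 2 = 6 m
5–10 s: |1| × 5 = 5 m
10–15 s: |8| × 5 = 40 m
Total distance = 78 m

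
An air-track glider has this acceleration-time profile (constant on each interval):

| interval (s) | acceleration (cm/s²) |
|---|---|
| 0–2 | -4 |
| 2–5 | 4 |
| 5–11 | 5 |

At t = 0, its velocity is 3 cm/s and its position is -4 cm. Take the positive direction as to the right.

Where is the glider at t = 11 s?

129 cm

On each constant-a segment, Δv = aΔt and Δx = v₀Δt + ½aΔt²; chain segment to segment.
0–2 s: v starts 3 cm/s; Δx = 3·2 + ½·-4·2² = -2 cm; v ends -5 cm/s.
2–5 s: v starts -5 cm/s; Δx = -5·3 + ½·4·3² = 3 cm; v ends 7 cm/s.
5–11 s: v starts 7 cm/s; Δx = 7·6 + ½·5·6² = 132 cm; v ends 37 cm/s.
x(11) = -4 + Σ Δx = 129 cm.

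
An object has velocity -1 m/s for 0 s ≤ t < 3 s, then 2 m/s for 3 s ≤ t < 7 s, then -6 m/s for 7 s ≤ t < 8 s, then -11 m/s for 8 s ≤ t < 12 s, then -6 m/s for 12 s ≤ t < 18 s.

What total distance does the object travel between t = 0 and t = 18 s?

97 m

Total distance travelled is ∫|v| dt — sum the magnitudes of each area piece.
0–3 s: |-1| × 3 = 3 m
3–7 s: |2| × 4 = 8 m
7–8 s: |-6| × 1 = 6 m
8–12 s: |-11| × 4 = 44 m
12–18 s: |-6| × 6 = 36 m
Total distance = 97 m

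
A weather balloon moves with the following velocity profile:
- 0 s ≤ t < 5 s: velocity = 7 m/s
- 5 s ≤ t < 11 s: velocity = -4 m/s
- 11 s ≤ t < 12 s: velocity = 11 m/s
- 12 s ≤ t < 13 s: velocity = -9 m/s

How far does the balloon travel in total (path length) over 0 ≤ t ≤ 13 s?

Distance (not displacement) is the total path length: add the absolute areas under v-t.
0–5 s: |7| × 5 = 35 m
5–11 s: |-4| × 6 = 24 m
11–12 s: |11| × 1 = 11 m
12–13 s: |-9| × 1 = 9 m
Total distance = 79 m

79 m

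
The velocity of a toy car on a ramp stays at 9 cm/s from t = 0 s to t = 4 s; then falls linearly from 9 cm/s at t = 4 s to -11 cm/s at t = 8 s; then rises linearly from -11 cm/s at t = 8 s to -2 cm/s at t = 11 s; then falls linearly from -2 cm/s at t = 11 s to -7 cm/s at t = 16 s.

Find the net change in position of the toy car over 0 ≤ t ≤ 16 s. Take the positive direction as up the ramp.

-10 cm

Net displacement equals the area under the velocity-time graph (areas below the axis count negative).
0–4 s: 9 × 4 = 36 cm
4–8 s: ½(9 + -11)(4) = -4 cm
8–11 s: ½(-11 + -2)(3) = -19.5 cm
11–16 s: ½(-2 + -7)(5) = -22.5 cm
Net displacement = -10 cm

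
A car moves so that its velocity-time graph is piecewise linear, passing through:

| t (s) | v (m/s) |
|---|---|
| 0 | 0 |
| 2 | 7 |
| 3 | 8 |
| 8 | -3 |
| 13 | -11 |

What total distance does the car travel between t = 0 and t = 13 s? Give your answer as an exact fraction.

727/11 m

Total distance travelled is ∫|v| dt — sum the magnitudes of each area piece.
0–2 s: |½(0 + 7)(2)| = 7 m
2–3 s: |½(7 + 8)(1)| = 7.5 m
3–8 s: v = 0 at t = 73/11 s; triangle areas 160/11 + 45/22 = 365/22 m
8–13 s: |½(-3 + -11)(5)| = 35 m
Total distance = 727/11 m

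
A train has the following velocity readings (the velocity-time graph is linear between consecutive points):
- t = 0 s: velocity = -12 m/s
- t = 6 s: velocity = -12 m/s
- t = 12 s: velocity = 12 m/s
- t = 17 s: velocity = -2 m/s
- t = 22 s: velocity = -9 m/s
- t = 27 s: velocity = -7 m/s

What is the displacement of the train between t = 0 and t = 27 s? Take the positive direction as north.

-114.5 m

Net displacement equals the area under the velocity-time graph (areas below the axis count negative).
0–6 s: -12 × 6 = -72 m
6–12 s: ½(-12 + 12)(6) = 0 m
12–17 s: ½(12 + -2)(5) = 25 m
17–22 s: ½(-2 + -9)(5) = -27.5 m
22–27 s: ½(-9 + -7)(5) = -40 m
Net displacement = -114.5 m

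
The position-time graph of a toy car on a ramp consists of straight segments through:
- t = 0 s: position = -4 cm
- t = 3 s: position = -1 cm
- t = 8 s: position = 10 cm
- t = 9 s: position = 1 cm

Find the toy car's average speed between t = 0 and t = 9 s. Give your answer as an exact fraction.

23/9 cm/s

Average speed = (total path length)/(elapsed time); on a piecewise-linear x-t graph the path length is Σ|Δx|.
0–3 s: |Δx| = |-1 − -4| = 3 cm
3–8 s: |Δx| = |10 − -1| = 11 cm
8–9 s: |Δx| = |1 − 10| = 9 cm
Total path = 23 cm; average speed = 23/9 = 23/9 cm/s.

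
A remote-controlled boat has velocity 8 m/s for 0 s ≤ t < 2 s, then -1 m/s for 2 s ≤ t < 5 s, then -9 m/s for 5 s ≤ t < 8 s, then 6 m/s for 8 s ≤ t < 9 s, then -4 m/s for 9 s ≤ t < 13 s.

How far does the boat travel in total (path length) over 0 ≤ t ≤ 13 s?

68 m

Distance (not displacement) is the total path length: add the absolute areas under v-t.
0–2 s: |8| × 2 = 16 m
2–5 s: |-1| × 3 = 3 m
5–8 s: |-9| × 3 = 27 m
8–9 s: |6| × 1 = 6 m
9–13 s: |-4| × 4 = 16 m
Total distance = 68 m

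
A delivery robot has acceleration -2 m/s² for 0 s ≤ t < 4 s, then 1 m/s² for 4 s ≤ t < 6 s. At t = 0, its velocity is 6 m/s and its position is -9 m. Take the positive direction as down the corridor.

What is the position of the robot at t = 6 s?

-3 m

On each constant-a segment, Δv = aΔt and Δx = v₀Δt + ½aΔt²; chain segment to segment.
0–4 s: v starts 6 m/s; Δx = 6·4 + ½·-2·4² = 8 m; v ends -2 m/s.
4–6 s: v starts -2 m/s; Δx = -2·2 + ½·1·2² = -2 m; v ends 0 m/s.
x(6) = -9 + Σ Δx = -3 m.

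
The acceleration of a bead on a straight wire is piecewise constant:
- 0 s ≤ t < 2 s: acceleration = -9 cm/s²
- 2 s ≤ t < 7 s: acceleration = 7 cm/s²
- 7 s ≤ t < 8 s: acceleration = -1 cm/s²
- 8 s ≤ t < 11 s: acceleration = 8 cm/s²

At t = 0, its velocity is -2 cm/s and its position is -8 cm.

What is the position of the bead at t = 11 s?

On each constant-a segment, Δv = aΔt and Δx = v₀Δt + ½aΔt²; chain segment to segment.
0–2 s: v starts -2 cm/s; Δx = -2·2 + ½·-9·2² = -22 cm; v ends -20 cm/s.
2–7 s: v starts -20 cm/s; Δx = -20·5 + ½·7·5² = -12.5 cm; v ends 15 cm/s.
7–8 s: v starts 15 cm/s; Δx = 15·1 + ½·-1·1² = 14.5 cm; v ends 14 cm/s.
8–11 s: v starts 14 cm/s; Δx = 14·3 + ½·8·3² = 78 cm; v ends 38 cm/s.
x(11) = -8 + Σ Δx = 50 cm.

50 cm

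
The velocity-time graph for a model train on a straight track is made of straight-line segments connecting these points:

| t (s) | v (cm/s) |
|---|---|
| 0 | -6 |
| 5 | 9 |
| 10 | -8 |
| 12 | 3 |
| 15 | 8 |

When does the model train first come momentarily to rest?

v changes sign on 0–5 s (from -6 to 9); the graph is linear there, so v = 0 at t = 0 + (6)·(5 − 0)/(9 − -6) = 2 s.

t = 2 s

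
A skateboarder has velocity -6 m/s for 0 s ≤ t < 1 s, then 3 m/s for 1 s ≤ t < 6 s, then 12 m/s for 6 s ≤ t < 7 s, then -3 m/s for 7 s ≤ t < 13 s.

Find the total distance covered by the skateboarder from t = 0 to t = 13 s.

Total distance travelled is ∫|v| dt — sum the magnitudes of each area piece.
0–1 s: |-6| × 1 = 6 m
1–6 s: |3| × 5 = 15 m
6–7 s: |12| × 1 = 12 m
7–13 s: |-3| × 6 = 18 m
Total distance = 51 m

51 m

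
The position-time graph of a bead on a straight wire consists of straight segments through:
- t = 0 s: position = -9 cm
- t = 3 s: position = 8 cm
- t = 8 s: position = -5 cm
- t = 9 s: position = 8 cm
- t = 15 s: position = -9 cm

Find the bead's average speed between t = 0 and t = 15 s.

Average speed = (total path length)/(elapsed time); on a piecewise-linear x-t graph the path length is Σ|Δx|.
0–3 s: |Δx| = |8 − -9| = 17 cm
3–8 s: |Δx| = |-5 − 8| = 13 cm
8–9 s: |Δx| = |8 − -5| = 13 cm
9–15 s: |Δx| = |-9 − 8| = 17 cm
Total path = 60 cm; average speed = 60/15 = 4 cm/s.

4 cm/s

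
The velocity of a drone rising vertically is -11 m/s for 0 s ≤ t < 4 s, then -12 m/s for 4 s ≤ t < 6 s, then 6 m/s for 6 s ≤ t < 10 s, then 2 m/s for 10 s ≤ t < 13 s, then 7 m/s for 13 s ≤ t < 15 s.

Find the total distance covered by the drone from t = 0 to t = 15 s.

112 m

Distance (not displacement) is the total path length: add the absolute areas under v-t.
0–4 s: |-11| × 4 = 44 m
4–6 s: |-12| × 2 = 24 m
6–10 s: |6| × 4 = 24 m
10–13 s: |2| × 3 = 6 m
13–15 s: |7| × 2 = 14 m
Total distance = 112 m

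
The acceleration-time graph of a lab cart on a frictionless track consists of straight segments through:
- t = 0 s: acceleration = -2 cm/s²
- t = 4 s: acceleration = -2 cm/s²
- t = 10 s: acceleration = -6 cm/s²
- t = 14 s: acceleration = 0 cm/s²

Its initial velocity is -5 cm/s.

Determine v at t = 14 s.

-49 cm/s

Δv equals the area under the a-t graph; then v = v₀ + Δv.
0–4 s: -2 × 4 = -8 cm/s
4–10 s: ½(-2 + -6)(6) = -24 cm/s
10–14 s: ½(-6 + 0)(4) = -12 cm/s
Δv = -44 cm/s, so v(14) = -5 + (-44) = -49 cm/s.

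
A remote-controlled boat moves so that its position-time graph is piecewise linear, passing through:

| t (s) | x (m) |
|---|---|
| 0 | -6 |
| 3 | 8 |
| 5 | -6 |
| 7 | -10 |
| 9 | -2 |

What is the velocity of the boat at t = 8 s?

4 m/s

Velocity is the slope of the x-t graph on 7–9 s: (-2 − -10)/(9 − 7) = 4 m/s.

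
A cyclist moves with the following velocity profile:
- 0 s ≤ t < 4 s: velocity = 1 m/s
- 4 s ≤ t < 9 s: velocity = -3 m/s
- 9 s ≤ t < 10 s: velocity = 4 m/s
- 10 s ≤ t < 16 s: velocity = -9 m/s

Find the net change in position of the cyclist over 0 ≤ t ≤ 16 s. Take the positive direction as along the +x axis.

-61 m

Net displacement equals the area under the velocity-time graph (areas below the axis count negative).
0–4 s: 1 × 4 = 4 m
4–9 s: -3 × 5 = -15 m
9–10 s: 4 × 1 = 4 m
10–16 s: -9 × 6 = -54 m
Net displacement = -61 m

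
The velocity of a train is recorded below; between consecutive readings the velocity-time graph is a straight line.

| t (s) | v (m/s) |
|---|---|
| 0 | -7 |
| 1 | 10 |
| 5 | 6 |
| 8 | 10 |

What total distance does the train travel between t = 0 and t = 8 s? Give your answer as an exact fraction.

2053/34 m

Total distance travelled is ∫|v| dt — sum the magnitudes of each area piece.
0–1 s: v = 0 at t = 7/17 s; triangle areas 49/34 + 50/17 = 149/34 m
1–5 s: |½(10 + 6)(4)| = 32 m
5–8 s: |½(6 + 10)(3)| = 24 m
Total distance = 2053/34 m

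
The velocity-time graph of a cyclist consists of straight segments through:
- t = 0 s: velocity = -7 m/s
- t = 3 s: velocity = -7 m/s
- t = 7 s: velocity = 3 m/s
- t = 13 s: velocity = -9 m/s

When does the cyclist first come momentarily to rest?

v changes sign on 3–7 s (from -7 to 3); the graph is linear there, so v = 0 at t = 3 + (7)·(7 − 3)/(3 − -7) = 5.8 s.

t = 5.8 s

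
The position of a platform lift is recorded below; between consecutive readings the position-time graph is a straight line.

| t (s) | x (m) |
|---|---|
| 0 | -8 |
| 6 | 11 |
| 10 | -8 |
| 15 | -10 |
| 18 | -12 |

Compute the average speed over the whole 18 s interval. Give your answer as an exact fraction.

Average speed = (total path length)/(elapsed time); on a piecewise-linear x-t graph the path length is Σ|Δx|.
0–6 s: |Δx| = |11 − -8| = 19 m
6–10 s: |Δx| = |-8 − 11| = 19 m
10–15 s: |Δx| = |-10 − -8| = 2 m
15–18 s: |Δx| = |-12 − -10| = 2 m
Total path = 42 m; average speed = 42/18 = 7/3 m/s.

7/3 m/s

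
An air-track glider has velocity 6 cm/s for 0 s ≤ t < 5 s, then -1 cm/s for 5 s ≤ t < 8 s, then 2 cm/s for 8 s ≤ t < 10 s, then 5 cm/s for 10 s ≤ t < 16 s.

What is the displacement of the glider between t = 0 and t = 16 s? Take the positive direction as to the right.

61 cm

Net displacement equals the area under the velocity-time graph (areas below the axis count negative).
0–5 s: 6 × 5 = 30 cm
5–8 s: -1 × 3 = -3 cm
8–10 s: 2 × 2 = 4 cm
10–16 s: 5 × 6 = 30 cm
Net displacement = 61 cm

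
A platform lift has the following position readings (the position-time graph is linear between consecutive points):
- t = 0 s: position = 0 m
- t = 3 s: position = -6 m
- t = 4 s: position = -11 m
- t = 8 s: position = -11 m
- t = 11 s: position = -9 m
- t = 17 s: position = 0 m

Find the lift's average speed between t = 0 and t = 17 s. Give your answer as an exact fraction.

22/17 m/s

Average speed = (total path length)/(elapsed time); on a piecewise-linear x-t graph the path length is Σ|Δx|.
0–3 s: |Δx| = |-6 − 0| = 6 m
3–4 s: |Δx| = |-11 − -6| = 5 m
4–8 s: |Δx| = |-11 − -11| = 0 m
8–11 s: |Δx| = |-9 − -11| = 2 m
11–17 s: |Δx| = |0 − -9| = 9 m
Total path = 22 m; average speed = 22/17 = 22/17 m/s.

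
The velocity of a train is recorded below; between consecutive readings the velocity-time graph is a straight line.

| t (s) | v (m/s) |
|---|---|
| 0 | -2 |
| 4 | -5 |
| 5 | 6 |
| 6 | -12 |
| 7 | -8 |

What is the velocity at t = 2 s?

On 0–4 s the graph is linear from -2 to -5 m/s: v(2) = -2 + (-5 − -2)·(2 − 0)/(4 − 0) = -3.5 m/s.

-3.5 m/s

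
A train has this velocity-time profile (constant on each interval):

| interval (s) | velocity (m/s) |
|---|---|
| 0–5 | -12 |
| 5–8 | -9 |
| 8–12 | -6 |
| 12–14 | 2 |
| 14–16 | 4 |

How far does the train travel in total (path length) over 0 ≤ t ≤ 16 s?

Distance (not displacement) is the total path length: add the absolute areas under v-t.
0–5 s: |-12| × 5 = 60 m
5–8 s: |-9| × 3 = 27 m
8–12 s: |-6| × 4 = 24 m
12–14 s: |2| × 2 = 4 m
14–16 s: |4| × 2 = 8 m
Total distance = 123 m

123 m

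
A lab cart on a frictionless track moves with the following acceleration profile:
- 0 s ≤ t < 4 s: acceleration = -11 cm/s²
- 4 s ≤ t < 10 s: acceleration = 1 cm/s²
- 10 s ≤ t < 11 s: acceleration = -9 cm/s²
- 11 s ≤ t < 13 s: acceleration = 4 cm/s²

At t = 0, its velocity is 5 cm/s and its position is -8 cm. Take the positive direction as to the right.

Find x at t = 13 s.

On each constant-a segment, Δv = aΔt and Δx = v₀Δt + ½aΔt²; chain segment to segment.
0–4 s: v starts 5 cm/s; Δx = 5·4 + ½·-11·4² = -68 cm; v ends -39 cm/s.
4–10 s: v starts -39 cm/s; Δx = -39·6 + ½·1·6² = -216 cm; v ends -33 cm/s.
10–11 s: v starts -33 cm/s; Δx = -33·1 + ½·-9·1² = -37.5 cm; v ends -42 cm/s.
11–13 s: v starts -42 cm/s; Δx = -42·2 + ½·4·2² = -76 cm; v ends -34 cm/s.
x(13) = -8 + Σ Δx = -405.5 cm.

-405.5 cm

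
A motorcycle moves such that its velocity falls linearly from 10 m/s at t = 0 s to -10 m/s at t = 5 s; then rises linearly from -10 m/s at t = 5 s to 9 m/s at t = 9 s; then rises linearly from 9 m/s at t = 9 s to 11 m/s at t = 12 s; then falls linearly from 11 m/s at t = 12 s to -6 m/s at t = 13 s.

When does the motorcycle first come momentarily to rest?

t = 2.5 s

v changes sign on 0–5 s (from 10 to -10); the graph is linear there, so v = 0 at t = 0 + (-10)·(5 − 0)/(-10 − 10) = 2.5 s.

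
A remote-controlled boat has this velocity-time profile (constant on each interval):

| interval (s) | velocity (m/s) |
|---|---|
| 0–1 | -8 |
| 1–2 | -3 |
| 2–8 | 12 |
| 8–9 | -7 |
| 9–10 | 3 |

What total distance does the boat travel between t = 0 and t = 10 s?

93 m

Distance (not displacement) is the total path length: add the absolute areas under v-t.
0–1 s: |-8| × 1 = 8 m
1–2 s: |-3| × 1 = 3 m
2–8 s: |12| × 6 = 72 m
8–9 s: |-7| × 1 = 7 m
9–10 s: |3| × 1 = 3 m
Total distance = 93 m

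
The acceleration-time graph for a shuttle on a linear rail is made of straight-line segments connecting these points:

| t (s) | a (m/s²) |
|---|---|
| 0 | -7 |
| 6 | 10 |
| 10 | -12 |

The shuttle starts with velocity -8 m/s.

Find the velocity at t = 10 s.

-3 m/s

Δv equals the area under the a-t graph; then v = v₀ + Δv.
0–6 s: ½(-7 + 10)(6) = 9 m/s
6–10 s: ½(10 + -12)(4) = -4 m/s
Δv = 5 m/s, so v(10) = -8 + (5) = -3 m/s.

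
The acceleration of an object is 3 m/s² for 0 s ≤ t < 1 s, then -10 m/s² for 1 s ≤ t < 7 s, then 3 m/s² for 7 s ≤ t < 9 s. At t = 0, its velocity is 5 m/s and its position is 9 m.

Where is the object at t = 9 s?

-214.5 m

On each constant-a segment, Δv = aΔt and Δx = v₀Δt + ½aΔt²; chain segment to segment.
0–1 s: v starts 5 m/s; Δx = 5·1 + ½·3·1² = 6.5 m; v ends 8 m/s.
1–7 s: v starts 8 m/s; Δx = 8·6 + ½·-10·6² = -132 m; v ends -52 m/s.
7–9 s: v starts -52 m/s; Δx = -52·2 + ½·3·2² = -98 m; v ends -46 m/s.
x(9) = 9 + Σ Δx = -214.5 m.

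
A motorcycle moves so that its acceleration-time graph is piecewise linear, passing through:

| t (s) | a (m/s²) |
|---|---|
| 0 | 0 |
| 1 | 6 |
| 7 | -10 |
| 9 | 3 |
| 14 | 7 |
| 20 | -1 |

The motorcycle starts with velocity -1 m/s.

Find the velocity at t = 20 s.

26 m/s

Δv equals the area under the a-t graph; then v = v₀ + Δv.
0–1 s: ½(0 + 6)(1) = 3 m/s
1–7 s: ½(6 + -10)(6) = -12 m/s
7–9 s: ½(-10 + 3)(2) = -7 m/s
9–14 s: ½(3 + 7)(5) = 25 m/s
14–20 s: ½(7 + -1)(6) = 18 m/s
Δv = 27 m/s, so v(20) = -1 + (27) = 26 m/s.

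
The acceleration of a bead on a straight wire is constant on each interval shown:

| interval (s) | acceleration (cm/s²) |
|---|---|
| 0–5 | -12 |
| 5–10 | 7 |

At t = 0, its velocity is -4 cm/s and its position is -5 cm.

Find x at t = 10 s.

On each constant-a segment, Δv = aΔt and Δx = v₀Δt + ½aΔt²; chain segment to segment.
0–5 s: v starts -4 cm/s; Δx = -4·5 + ½·-12·5² = -170 cm; v ends -64 cm/s.
5–10 s: v starts -64 cm/s; Δx = -64·5 + ½·7·5² = -232.5 cm; v ends -29 cm/s.
x(10) = -5 + Σ Δx = -407.5 cm.

-407.5 cm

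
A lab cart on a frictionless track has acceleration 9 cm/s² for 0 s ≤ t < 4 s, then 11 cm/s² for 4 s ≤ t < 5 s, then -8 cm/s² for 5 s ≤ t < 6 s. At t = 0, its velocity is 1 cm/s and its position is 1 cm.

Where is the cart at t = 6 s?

On each constant-a segment, Δv = aΔt and Δx = v₀Δt + ½aΔt²; chain segment to segment.
0–4 s: v starts 1 cm/s; Δx = 1·4 + ½·9·4² = 76 cm; v ends 37 cm/s.
4–5 s: v starts 37 cm/s; Δx = 37·1 + ½·11·1² = 42.5 cm; v ends 48 cm/s.
5–6 s: v starts 48 cm/s; Δx = 48·1 + ½·-8·1² = 44 cm; v ends 40 cm/s.
x(6) = 1 + Σ Δx = 163.5 cm.

163.5 cm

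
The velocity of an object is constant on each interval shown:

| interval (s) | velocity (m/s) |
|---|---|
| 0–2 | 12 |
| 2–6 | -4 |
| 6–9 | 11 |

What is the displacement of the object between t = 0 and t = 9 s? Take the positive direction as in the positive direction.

41 m

Displacement is the signed area under the v-t curve.
0–2 s: 12 × 2 = 24 m
2–6 s: -4 × 4 = -16 m
6–9 s: 11 × 3 = 33 m
Net displacement = 41 m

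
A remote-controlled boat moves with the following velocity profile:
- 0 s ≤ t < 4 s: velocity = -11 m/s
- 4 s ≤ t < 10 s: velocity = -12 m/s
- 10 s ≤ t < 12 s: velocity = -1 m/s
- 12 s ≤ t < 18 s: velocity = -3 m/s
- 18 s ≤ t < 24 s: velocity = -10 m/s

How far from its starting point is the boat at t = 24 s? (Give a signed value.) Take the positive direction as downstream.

-196 m

Displacement is the signed area under the v-t curve.
0–4 s: -11 × 4 = -44 m
4–10 s: -12 × 6 = -72 m
10–12 s: -1 × 2 = -2 m
12–18 s: -3 × 6 = -18 m
18–24 s: -10 × 6 = -60 m
Net displacement = -196 m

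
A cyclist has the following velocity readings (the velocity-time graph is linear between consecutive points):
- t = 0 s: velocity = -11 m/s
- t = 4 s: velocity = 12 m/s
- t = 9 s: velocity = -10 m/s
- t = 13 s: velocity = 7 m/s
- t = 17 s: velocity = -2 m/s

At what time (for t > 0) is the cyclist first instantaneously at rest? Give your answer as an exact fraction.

v changes sign on 0–4 s (from -11 to 12); the graph is linear there, so v = 0 at t = 0 + (11)·(4 − 0)/(12 − -11) = 44/23 s.

t = 44/23 s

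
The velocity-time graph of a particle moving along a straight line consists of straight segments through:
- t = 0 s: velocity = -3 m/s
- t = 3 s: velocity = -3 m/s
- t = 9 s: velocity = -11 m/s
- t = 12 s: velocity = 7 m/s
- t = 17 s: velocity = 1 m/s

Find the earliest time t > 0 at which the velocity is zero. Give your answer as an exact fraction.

t = 65/6 s

v changes sign on 9–12 s (from -11 to 7); the graph is linear there, so v = 0 at t = 9 + (11)·(12 − 9)/(7 − -11) = 65/6 s.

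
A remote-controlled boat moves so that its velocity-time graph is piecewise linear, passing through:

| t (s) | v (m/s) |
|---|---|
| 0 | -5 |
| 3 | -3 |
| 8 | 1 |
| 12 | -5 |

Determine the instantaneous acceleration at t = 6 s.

0.8 m/s²

Acceleration is the slope of the v-t graph on 3–8 s: (1 − -3)/(8 − 3) = 0.8 m/s².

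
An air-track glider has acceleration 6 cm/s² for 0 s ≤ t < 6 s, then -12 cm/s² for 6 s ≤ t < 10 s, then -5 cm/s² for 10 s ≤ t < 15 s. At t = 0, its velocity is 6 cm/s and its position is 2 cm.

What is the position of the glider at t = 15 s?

On each constant-a segment, Δv = aΔt and Δx = v₀Δt + ½aΔt²; chain segment to segment.
0–6 s: v starts 6 cm/s; Δx = 6·6 + ½·6·6² = 144 cm; v ends 42 cm/s.
6–10 s: v starts 42 cm/s; Δx = 42·4 + ½·-12·4² = 72 cm; v ends -6 cm/s.
10–15 s: v starts -6 cm/s; Δx = -6·5 + ½·-5·5² = -92.5 cm; v ends -31 cm/s.
x(15) = 2 + Σ Δx = 125.5 cm.

125.5 cm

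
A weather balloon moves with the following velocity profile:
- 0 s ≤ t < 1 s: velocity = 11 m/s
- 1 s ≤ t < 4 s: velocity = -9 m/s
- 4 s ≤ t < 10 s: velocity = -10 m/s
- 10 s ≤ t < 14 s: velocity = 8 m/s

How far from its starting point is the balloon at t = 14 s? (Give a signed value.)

Net displacement equals the area under the velocity-time graph (areas below the axis count negative).
0–1 s: 11 × 1 = 11 m
1–4 s: -9 × 3 = -27 m
4–10 s: -10 × 6 = -60 m
10–14 s: 8 × 4 = 32 m
Net displacement = -44 m

-44 m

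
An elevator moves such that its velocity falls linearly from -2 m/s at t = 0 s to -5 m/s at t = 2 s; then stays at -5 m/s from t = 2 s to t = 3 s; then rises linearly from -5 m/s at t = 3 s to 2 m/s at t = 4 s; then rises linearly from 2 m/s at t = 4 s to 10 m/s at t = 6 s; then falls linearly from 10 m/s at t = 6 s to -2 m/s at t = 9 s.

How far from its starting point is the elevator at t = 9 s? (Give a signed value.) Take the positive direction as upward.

10.5 m

Net displacement equals the area under the velocity-time graph (areas below the axis count negative).
0–2 s: ½(-2 + -5)(2) = -7 m
2–3 s: -5 × 1 = -5 m
3–4 s: ½(-5 + 2)(1) = -1.5 m
4–6 s: ½(2 + 10)(2) = 12 m
6–9 s: ½(10 + -2)(3) = 12 m
Net displacement = 10.5 m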